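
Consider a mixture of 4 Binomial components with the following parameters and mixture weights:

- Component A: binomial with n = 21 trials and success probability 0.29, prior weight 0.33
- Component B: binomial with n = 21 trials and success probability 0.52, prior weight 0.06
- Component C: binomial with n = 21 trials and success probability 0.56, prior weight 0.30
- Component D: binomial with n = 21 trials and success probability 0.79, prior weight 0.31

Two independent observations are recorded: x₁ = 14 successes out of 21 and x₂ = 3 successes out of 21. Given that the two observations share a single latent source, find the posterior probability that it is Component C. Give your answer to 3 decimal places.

Apply Bayes' rule: the posterior for each component is proportional to its prior times its likelihood at x.
Since both observations come from the same component, the likelihood for component k is f_k(x₁)·f_k(x₂).
  f_A = [0.000314692] × [0.0681861] = 2.14576e-05
  f_B = [0.0721507] × [0.00034214] = 2.46856e-05
  f_C = [0.11074] × [8.92409e-05] = 9.88257e-06
  f_D = [0.0772359] × [4.13695e-10] = 3.19521e-11
Weight by the priors:
  π_A·f_A = 0.33 × 2.14576e-05 = 7.08101e-06
  π_B·f_B = 0.06 × 2.46856e-05 = 1.48114e-06
  π_C·f_C = 0.30 × 9.88257e-06 = 2.96477e-06
  π_D·f_D = 0.31 × 3.19521e-11 = 9.90516e-12
Denominator: 7.08101e-06 + 1.48114e-06 + 2.96477e-06 + 9.90516e-12 = 1.15269e-05
Responsibility of Component C: 2.96477e-06 / 1.15269e-05 ≈ 0.257

0.257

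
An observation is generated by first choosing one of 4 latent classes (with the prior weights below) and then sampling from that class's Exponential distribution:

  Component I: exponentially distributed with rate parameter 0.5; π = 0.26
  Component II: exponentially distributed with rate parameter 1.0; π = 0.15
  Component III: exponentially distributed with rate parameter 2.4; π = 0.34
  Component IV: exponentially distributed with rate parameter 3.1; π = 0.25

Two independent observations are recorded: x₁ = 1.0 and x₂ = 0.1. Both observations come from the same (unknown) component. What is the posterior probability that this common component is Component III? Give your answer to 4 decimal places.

0.4559

Apply Bayes' rule: the posterior for each component is proportional to its prior times its likelihood at x.
Since both observations come from the same component, the likelihood for component k is f_k(x₁)·f_k(x₂).
  p_I = [0.303265] × [0.475615] = 0.144237
  p_II = [0.367879] × [0.904837] = 0.332871
  p_III = [0.217723] × [1.88791] = 0.411041
  p_IV = [0.139653] × [2.27369] = 0.317526
Multiply by the mixture weights:
  P(Z=I)·p_I = 0.26 × 0.144237 = 0.0375017
  P(Z=II)·p_II = 0.15 × 0.332871 = 0.0499307
  P(Z=III)·p_III = 0.34 × 0.411041 = 0.139754
  P(Z=IV)·p_IV = 0.25 × 0.317526 = 0.0793815
Marginal: 0.0375017 + 0.0499307 + 0.139754 + 0.0793815 = 0.306568
So the posterior for Component III is 0.139754 / 0.306568 ≈ 0.4559.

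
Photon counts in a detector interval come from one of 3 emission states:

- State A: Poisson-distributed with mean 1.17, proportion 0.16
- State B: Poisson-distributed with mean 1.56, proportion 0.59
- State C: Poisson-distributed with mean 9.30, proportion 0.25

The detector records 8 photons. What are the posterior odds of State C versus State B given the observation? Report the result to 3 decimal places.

The posterior odds equal the prior odds times the likelihood ratio: (P(Z=i)/P(Z=j))·(f_i(x)/f_j(x)).
Evaluate each component's likelihood at the observed value:
  L_A = e^(−1.17)·1.17^8/8! = 2.70297e-05
  L_B = e^(−1.56)·1.56^8/8! = 0.0001828
  L_C = e^(−9.30)·9.30^8/8! = 0.126883
Posterior odds = (P(Z=C)·L_C) / (P(Z=B)·L_B) = (0.25·0.126883) / (0.59·0.0001828) = 0.0317208 / 0.000107852 ≈ 294.114

294.114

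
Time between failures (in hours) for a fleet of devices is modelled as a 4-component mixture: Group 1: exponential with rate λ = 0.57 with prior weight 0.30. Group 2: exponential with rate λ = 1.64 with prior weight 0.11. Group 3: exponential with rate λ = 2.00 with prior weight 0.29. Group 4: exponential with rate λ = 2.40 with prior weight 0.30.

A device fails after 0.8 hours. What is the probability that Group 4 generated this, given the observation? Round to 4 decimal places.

Posterior ∝ prior × likelihood, so P(k | x) ∝ P(Z=k) f_k(x); normalise over all components.
Component likelihoods at x = 0.8 hours:
  p_1 = 0.361274
  p_2 = 0.441621
  p_3 = 0.403793
  p_4 = 0.351857
Multiply by the mixture weights:
  P(Z=1)·p_1 = 0.30 × 0.361274 = 0.108382
  P(Z=2)·p_2 = 0.11 × 0.441621 = 0.0485783
  P(Z=3)·p_3 = 0.29 × 0.403793 = 0.1171
  P(Z=4)·p_4 = 0.30 × 0.351857 = 0.105557
Denominator: 0.108382 + 0.0485783 + 0.1171 + 0.105557 = 0.379617
P(Group 4 | x) = 0.105557 / 0.379617 ≈ 0.2781

0.2781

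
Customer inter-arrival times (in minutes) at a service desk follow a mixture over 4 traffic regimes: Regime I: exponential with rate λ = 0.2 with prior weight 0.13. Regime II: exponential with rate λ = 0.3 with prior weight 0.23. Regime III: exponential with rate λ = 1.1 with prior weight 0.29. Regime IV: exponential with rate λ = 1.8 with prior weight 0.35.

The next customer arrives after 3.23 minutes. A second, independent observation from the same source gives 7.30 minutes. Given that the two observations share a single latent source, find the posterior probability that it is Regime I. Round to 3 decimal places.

0.418

By Bayes' theorem, P(k | x) = π_k f_k(x) / Σ_j π_j f_j(x).
Since both observations come from the same component, the likelihood for component k is f_k(x₁)·f_k(x₂).
  f_I = [0.104828] × [0.0464473] = 0.00486896
  f_II = [0.113839] × [0.033575] = 0.00382214
  f_III = [0.0315025] × [0.000358103] = 1.12811e-05
  f_IV = [0.00537384] × [3.53706e-06] = 1.90076e-08
Prior × likelihood for each component:
  π_I·f_I = 0.13 × 0.00486896 = 0.000632964
  π_II·f_II = 0.23 × 0.00382214 = 0.000879091
  π_III·f_III = 0.29 × 1.12811e-05 = 3.27153e-06
  π_IV·f_IV = 0.35 × 1.90076e-08 = 6.65266e-09
Sum: 0.000632964 + 0.000879091 + 3.27153e-06 + 6.65266e-09 = 0.00151533
So the posterior for Regime I is 0.000632964 / 0.00151533 ≈ 0.418.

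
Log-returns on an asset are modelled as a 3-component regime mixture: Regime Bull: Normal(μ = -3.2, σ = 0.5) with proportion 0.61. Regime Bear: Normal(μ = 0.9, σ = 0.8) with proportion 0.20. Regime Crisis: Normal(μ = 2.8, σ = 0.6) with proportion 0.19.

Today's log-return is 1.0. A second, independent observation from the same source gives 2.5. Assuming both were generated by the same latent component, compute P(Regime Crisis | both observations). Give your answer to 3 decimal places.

By Bayes' theorem, P(k | x) = π_k f_k(x) / Σ_j π_j f_j(x).
Since both observations come from the same component, the likelihood for component k is f_k(x₁)·f_k(x₂).
  f_Bull = [3.80216e-16] × [4.80269e-29] = 1.82606e-44
  f_Bear = [0.494797] × [0.0674887] = 0.0333932
  f_Crisis = [0.00738641] × [0.586776] = 0.00433417
Prior × likelihood for each component:
  π_Bull·f_Bull = 0.61 × 1.82606e-44 = 1.1139e-44
  π_Bear·f_Bear = 0.20 × 0.0333932 = 0.00667864
  π_Crisis·f_Crisis = 0.19 × 0.00433417 = 0.000823492
Sum: 1.1139e-44 + 0.00667864 + 0.000823492 = 0.00750214
P(Regime Crisis | data) = 0.000823492 / 0.00750214 ≈ 0.110

0.110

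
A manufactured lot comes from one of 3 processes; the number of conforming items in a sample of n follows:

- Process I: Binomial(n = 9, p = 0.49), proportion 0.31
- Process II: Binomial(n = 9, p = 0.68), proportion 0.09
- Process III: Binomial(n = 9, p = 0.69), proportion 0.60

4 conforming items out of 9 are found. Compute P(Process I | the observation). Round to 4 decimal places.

The responsibility of component k is π_k f_k(x) divided by Σ_j π_j f_j(x).
Binomial probabilities:
  f_I = C(9,4)·0.49^4·0.51^5 = 126·0.057648·0.0345025 = 0.250614
  f_II = C(9,4)·0.68^4·0.32^5 = 126·0.213814·0.00335544 = 0.0903974
  f_III = C(9,4)·0.69^4·0.31^5 = 126·0.226671·0.00286292 = 0.0817665
Unnormalised posteriors:
  π_I·f_I = 0.31 × 0.250614 = 0.0776904
  π_II·f_II = 0.09 × 0.0903974 = 0.00813577
  π_III·f_III = 0.60 × 0.0817665 = 0.0490599
Marginal: 0.0776904 + 0.00813577 + 0.0490599 = 0.134886
Responsibility of Process I: 0.0776904 / 0.134886 ≈ 0.5760

0.5760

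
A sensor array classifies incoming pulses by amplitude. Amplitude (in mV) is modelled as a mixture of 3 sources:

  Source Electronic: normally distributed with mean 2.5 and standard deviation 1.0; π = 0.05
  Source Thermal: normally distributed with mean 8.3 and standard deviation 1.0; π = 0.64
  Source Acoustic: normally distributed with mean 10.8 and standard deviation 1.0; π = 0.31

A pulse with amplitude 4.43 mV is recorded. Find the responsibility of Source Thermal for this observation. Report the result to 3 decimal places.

Apply Bayes' rule: the posterior for each component is proportional to its prior times its likelihood at x.
Evaluate each component's likelihood at the observed value:
  p_Electronic = 0.0619524
  p_Thermal = 0.000223212
  p_Acoustic = 6.16238e-10
Prior × likelihood for each component:
  P(Z=Electronic)·p_Electronic = 0.05 × 0.0619524 = 0.00309762
  P(Z=Thermal)·p_Thermal = 0.64 × 0.000223212 = 0.000142856
  P(Z=Acoustic)·p_Acoustic = 0.31 × 6.16238e-10 = 1.91034e-10
Marginal: 0.00309762 + 0.000142856 + 1.91034e-10 = 0.00324048
P(Source Thermal | 4.43 mV) = 0.000142856 / 0.00324048 ≈ 0.044

0.044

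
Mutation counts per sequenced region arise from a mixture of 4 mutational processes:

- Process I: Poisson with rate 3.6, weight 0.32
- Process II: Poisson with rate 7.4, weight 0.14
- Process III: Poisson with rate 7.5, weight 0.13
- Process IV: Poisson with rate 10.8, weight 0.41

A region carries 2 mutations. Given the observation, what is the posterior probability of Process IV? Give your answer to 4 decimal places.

P(component k | x) = P(Z=k)·f_k(x) / marginal(x), where marginal(x) = Σ_j P(Z=j)·f_j(x).
Poisson probabilities:
  f_I = e^(−3.6)·3.6^2/2! = 0.177058
  f_II = e^(−7.4)·7.4^2/2! = 0.0167361
  f_III = e^(−7.5)·7.5^2/2! = 0.0155555
  f_IV = e^(−10.8)·10.8^2/2! = 0.0011897
Prior × likelihood for each component:
  P(Z=I)·f_I = 0.32 × 0.177058 = 0.0566585
  P(Z=II)·f_II = 0.14 × 0.0167361 = 0.00234305
  P(Z=III)·f_III = 0.13 × 0.0155555 = 0.00202221
  P(Z=IV)·f_IV = 0.41 × 0.0011897 = 0.000487777
Normaliser: 0.0566585 + 0.00234305 + 0.00202221 + 0.000487777 = 0.0615115
P(Process IV | x) ≈ 0.0079

0.0079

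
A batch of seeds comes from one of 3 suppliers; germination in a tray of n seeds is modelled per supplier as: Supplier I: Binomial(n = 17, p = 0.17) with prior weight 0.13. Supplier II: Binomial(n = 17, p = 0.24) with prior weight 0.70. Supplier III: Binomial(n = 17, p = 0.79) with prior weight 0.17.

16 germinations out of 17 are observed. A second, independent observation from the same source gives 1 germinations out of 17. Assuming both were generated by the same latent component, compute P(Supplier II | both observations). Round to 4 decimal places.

0.9516

P(component k | x) = π_k·f_k(x) / marginal(x), where marginal(x) = Σ_j π_j·f_j(x).
Since both observations come from the same component, the likelihood for component k is f_k(x₁)·f_k(x₂).
  L_I = [6.86609e-12] × [0.146605] = 1.0066e-12
  L_II = [1.56546e-09] × [0.0505449] = 7.91261e-11
  L_III = [0.0821678] × [1.92125e-10] = 1.57865e-11
Weight by the priors:
  π_I·L_I = 0.13 × 1.0066e-12 = 1.30858e-13
  π_II·L_II = 0.70 × 7.91261e-11 = 5.53883e-11
  π_III·L_III = 0.17 × 1.57865e-11 = 2.68371e-12
Sum: 1.30858e-13 + 5.53883e-11 + 2.68371e-12 = 5.82029e-11
P(Supplier II | x) ≈ 0.9516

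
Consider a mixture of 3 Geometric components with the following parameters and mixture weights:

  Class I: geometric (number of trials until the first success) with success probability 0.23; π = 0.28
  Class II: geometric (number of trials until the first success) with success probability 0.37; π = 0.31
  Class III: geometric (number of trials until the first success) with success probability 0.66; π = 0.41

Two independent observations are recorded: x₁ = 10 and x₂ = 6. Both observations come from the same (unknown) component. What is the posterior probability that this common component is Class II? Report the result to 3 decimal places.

By Bayes' theorem, P(k | x) = w_k f_k(x) / Σ_j w_j f_j(x).
Since both observations come from the same component, the likelihood for component k is f_k(x₁)·f_k(x₂).
  L_I = [0.0218849] × [0.062256] = 0.00136247
  L_II = [0.00578451] × [0.0367202] = 0.000212408
  L_III = [4.00732e-05] × [0.00299874] = 1.20169e-07
Weight by the priors:
  w_I·L_I = 0.28 × 0.00136247 = 0.000381491
  w_II·L_II = 0.31 × 0.000212408 = 6.58465e-05
  w_III·L_III = 0.41 × 1.20169e-07 = 4.92693e-08
Denominator: 0.000381491 + 6.58465e-05 + 4.92693e-08 = 0.000447386
So the posterior for Class II is 6.58465e-05 / 0.000447386 ≈ 0.147.

0.147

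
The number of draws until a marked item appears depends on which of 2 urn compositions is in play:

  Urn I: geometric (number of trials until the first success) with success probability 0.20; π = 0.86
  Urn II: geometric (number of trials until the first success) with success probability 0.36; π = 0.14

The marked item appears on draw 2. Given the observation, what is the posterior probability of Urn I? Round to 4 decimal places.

0.8101

The responsibility of component k is π_k f_k(x) divided by Σ_j π_j f_j(x).
Evaluate each component's likelihood at the observed value:
  p_I = 0.16
  p_II = 0.2304
Weight by the priors:
  π_I·p_I = 0.86 × 0.16 = 0.1376
  π_II·p_II = 0.14 × 0.2304 = 0.032256
Sum: 0.1376 + 0.032256 = 0.169856
P(Urn I | 2) ≈ 0.8101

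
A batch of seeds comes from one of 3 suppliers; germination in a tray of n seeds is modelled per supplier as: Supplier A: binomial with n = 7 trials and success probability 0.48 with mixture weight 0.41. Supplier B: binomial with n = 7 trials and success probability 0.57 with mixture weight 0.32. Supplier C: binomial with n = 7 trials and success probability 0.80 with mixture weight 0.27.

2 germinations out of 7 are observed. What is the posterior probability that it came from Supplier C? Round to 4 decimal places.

By Bayes' theorem, P(k | x) = π_k f_k(x) / Σ_j π_j f_j(x).
Evaluate each component's likelihood at the observed value:
  f_A = 0.183958
  f_B = 0.100302
  f_C = 0.0043008
Prior × likelihood for each component:
  π_A·f_A = 0.41 × 0.183958 = 0.0754227
  π_B·f_B = 0.32 × 0.100302 = 0.0320968
  π_C·f_C = 0.27 × 0.0043008 = 0.00116122
Sum: 0.0754227 + 0.0320968 + 0.00116122 = 0.108681
P(Supplier C | the observation) = 0.00116122 / 0.108681 ≈ 0.0107

0.0107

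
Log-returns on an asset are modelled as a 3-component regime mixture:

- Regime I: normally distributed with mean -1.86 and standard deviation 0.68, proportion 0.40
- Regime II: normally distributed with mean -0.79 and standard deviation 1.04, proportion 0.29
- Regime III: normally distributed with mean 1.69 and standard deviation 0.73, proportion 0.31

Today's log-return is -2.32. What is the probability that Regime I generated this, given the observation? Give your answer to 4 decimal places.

The responsibility of component k is P(Z=k) f_k(x) divided by Σ_j P(Z=j) f_j(x).
Normal densities:
  L_I = 0.466694
  L_II = 0.129989
  L_III = 1.53191e-07
Prior × likelihood for each component:
  P(Z=I)·L_I = 0.40 × 0.466694 = 0.186677
  P(Z=II)·L_II = 0.29 × 0.129989 = 0.0376968
  P(Z=III)·L_III = 0.31 × 1.53191e-07 = 4.74892e-08
Normaliser: 0.186677 + 0.0376968 + 4.74892e-08 = 0.224374
Responsibility of Regime I: 0.186677 / 0.224374 ≈ 0.8320

0.8320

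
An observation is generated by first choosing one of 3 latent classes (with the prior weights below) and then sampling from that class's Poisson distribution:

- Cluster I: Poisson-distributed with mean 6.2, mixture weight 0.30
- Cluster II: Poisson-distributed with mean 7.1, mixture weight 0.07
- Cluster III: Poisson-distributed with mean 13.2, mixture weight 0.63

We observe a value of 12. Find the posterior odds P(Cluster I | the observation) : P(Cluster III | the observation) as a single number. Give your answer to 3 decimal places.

The posterior odds equal the prior odds times the likelihood ratio: (π_i/π_j)·(f_i(x)/f_j(x)).
Evaluate each component's likelihood at the observed value:
  p_I = e^(−6.2)·6.2^12/12! = 0.013669
  p_II = e^(−7.1)·7.1^12/12! = 0.0282665
  p_III = e^(−13.2)·13.2^12/12! = 0.108109
Odds = (0.30/0.63) × (0.013669/0.108109) = 0.47619 × 0.126437 ≈ 0.060

0.060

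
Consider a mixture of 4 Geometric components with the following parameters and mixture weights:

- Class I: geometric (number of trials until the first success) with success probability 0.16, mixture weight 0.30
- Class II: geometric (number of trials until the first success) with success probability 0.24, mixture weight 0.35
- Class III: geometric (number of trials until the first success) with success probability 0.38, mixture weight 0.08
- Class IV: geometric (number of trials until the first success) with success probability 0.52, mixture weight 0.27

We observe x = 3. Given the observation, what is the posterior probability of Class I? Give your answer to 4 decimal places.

0.2679

P(component k | x) = π_k·f_k(x) / marginal(x), where marginal(x) = Σ_j π_j·f_j(x).
Evaluate each component's likelihood at the observed value:
  L_I = 0.112896
  L_II = 0.138624
  L_III = 0.146072
  L_IV = 0.119808
Prior × likelihood for each component:
  π_I·L_I = 0.30 × 0.112896 = 0.0338688
  π_II·L_II = 0.35 × 0.138624 = 0.0485184
  π_III·L_III = 0.08 × 0.146072 = 0.0116858
  π_IV·L_IV = 0.27 × 0.119808 = 0.0323482
Denominator: 0.0338688 + 0.0485184 + 0.0116858 + 0.0323482 = 0.126421
P(Class I | x) ≈ 0.2679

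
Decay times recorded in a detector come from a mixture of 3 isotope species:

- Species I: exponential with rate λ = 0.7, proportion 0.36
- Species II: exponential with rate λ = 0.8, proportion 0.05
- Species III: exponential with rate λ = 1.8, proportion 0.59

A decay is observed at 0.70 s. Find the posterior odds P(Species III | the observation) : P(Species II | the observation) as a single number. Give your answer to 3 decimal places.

Since P(k|x) ∝ π_k f_k(x), the posterior odds are π_i f_i(x) / (π_j f_j(x)).
Evaluate each component's likelihood at the observed value:
  L_I = 0.428838
  L_II = 0.456967
  L_III = 0.510577
0.301241 / 0.0228484 ≈ 13.184

13.184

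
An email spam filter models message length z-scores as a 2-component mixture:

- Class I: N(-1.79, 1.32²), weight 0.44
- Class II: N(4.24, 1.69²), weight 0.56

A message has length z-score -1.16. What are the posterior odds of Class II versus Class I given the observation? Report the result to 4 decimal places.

Posterior odds = (P(Z=i) f_i(x)) / (P(Z=j) f_j(x)); the normalising sum cancels.
Normal densities:
  L_I = 0.269695
  L_II = 0.00143222
Odds = (0.56/0.44) × (0.00143222/0.269695) = 1.27273 × 0.00531052 ≈ 0.0068

0.0068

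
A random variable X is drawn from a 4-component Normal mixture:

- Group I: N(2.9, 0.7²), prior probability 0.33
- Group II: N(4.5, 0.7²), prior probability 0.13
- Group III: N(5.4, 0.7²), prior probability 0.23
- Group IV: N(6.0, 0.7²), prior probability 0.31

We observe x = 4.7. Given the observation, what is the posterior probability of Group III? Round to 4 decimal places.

By Bayes' theorem, P(k | x) = w_k f_k(x) / Σ_j w_j f_j(x).
Evaluate each component's likelihood at the observed value:
  f_I = (1/(0.7·√(2π)))·exp(−(4.7−2.9)²/(2·0.7²)) = 0.569918·exp(-3.30612) = 0.0208921
  f_II = (1/(0.7·√(2π)))·exp(−(4.7−4.5)²/(2·0.7²)) = 0.569918·exp(-0.04082) = 0.547124
  f_III = (1/(0.7·√(2π)))·exp(−(4.7−5.4)²/(2·0.7²)) = 0.569918·exp(-0.50000) = 0.345672
  f_IV = (1/(0.7·√(2π)))·exp(−(4.7−6.0)²/(2·0.7²)) = 0.569918·exp(-1.72449) = 0.101596
Weight by the priors:
  w_I·f_I = 0.33 × 0.0208921 = 0.00689438
  w_II·f_II = 0.13 × 0.547124 = 0.0711261
  w_III·f_III = 0.23 × 0.345672 = 0.0795047
  w_IV·f_IV = 0.31 × 0.101596 = 0.0314947
Evidence: 0.00689438 + 0.0711261 + 0.0795047 + 0.0314947 = 0.18902
P(Group III | 4.7) ≈ 0.4206

0.4206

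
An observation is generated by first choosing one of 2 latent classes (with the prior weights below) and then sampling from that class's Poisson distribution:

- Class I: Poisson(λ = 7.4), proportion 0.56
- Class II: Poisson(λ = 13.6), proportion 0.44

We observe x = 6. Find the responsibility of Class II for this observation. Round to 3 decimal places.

0.058

Posterior ∝ prior × likelihood, so P(k | x) ∝ π_k f_k(x); normalise over all components.
Poisson probabilities:
  L_I = e^(−7.4)·7.4^6/6! = 0.139405
  L_II = e^(−13.6)·13.6^6/6! = 0.0109017
Multiply by the mixture weights:
  π_I·L_I = 0.56 × 0.139405 = 0.0780669
  π_II·L_II = 0.44 × 0.0109017 = 0.00479677
Denominator: 0.0780669 + 0.00479677 = 0.0828636
P(Class II | x) = 0.00479677 / 0.0828636 ≈ 0.058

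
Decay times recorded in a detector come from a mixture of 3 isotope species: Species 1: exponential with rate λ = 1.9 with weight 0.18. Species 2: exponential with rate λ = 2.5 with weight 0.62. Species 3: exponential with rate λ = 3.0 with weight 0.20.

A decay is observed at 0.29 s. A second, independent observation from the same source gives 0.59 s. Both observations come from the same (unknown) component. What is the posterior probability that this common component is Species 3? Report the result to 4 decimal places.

Apply Bayes' rule: the posterior for each component is proportional to its prior times its likelihood at x.
Since both observations come from the same component, the likelihood for component k is f_k(x₁)·f_k(x₂).
  p_1 = [1.9·e^(−1.9·0.29) = 1.9·e^(−0.5510) = 1.09511] × [0.619312] = 0.678214
  p_2 = [2.5·e^(−2.5·0.29) = 2.5·e^(−0.7250) = 1.21081] × [0.571947] = 0.69252
  p_3 = [3.0·e^(−3.0·0.29) = 3.0·e^(−0.8700) = 1.25685] × [0.510999] = 0.642251
Unnormalised posteriors:
  π_1·p_1 = 0.18 × 0.678214 = 0.122079
  π_2·p_2 = 0.62 × 0.69252 = 0.429362
  π_3·p_3 = 0.20 × 0.642251 = 0.12845
Normaliser: 0.122079 + 0.429362 + 0.12845 = 0.679891
P(Species 3 | x₁, x₂) ≈ 0.1889

0.1889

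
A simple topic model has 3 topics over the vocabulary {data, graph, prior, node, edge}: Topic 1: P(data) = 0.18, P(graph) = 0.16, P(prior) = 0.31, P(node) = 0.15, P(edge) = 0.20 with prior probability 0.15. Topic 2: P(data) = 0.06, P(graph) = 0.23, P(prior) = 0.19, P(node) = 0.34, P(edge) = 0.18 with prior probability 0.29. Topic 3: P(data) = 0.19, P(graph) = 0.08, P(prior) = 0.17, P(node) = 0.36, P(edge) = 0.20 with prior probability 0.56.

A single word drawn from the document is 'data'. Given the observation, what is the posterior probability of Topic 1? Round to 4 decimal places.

0.1790

Apply Bayes' rule: the posterior for each component is proportional to its prior times its likelihood at x.
Categorical probabilities:
  f_1 = 0.18
  f_2 = 0.06
  f_3 = 0.19
Unnormalised posteriors:
  w_1·f_1 = 0.15 × 0.18 = 0.027
  w_2·f_2 = 0.29 × 0.06 = 0.0174
  w_3·f_3 = 0.56 × 0.19 = 0.1064
Evidence: 0.027 + 0.0174 + 0.1064 = 0.1508
Responsibility of Topic 1: 0.027 / 0.1508 ≈ 0.1790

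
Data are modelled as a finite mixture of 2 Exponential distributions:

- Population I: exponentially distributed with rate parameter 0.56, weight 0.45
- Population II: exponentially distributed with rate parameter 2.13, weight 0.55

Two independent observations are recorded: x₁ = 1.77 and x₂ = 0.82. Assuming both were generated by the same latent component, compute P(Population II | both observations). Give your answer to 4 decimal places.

0.2326

The responsibility of component k is π_k f_k(x) divided by Σ_j π_j f_j(x).
Since both observations come from the same component, the likelihood for component k is f_k(x₁)·f_k(x₂).
  p_I = [0.56·e^(−0.56·1.77) = 0.56·e^(−0.9912) = 0.207833] × [0.353802] = 0.0735318
  p_II = [2.13·e^(−2.13·1.77) = 2.13·e^(−3.7701) = 0.049096] × [0.371399] = 0.0182342
Prior × likelihood for each component:
  π_I·p_I = 0.45 × 0.0735318 = 0.0330893
  π_II·p_II = 0.55 × 0.0182342 = 0.0100288
Evidence: 0.0330893 + 0.0100288 = 0.0431181
Responsibility of Population II: 0.0100288 / 0.0431181 ≈ 0.2326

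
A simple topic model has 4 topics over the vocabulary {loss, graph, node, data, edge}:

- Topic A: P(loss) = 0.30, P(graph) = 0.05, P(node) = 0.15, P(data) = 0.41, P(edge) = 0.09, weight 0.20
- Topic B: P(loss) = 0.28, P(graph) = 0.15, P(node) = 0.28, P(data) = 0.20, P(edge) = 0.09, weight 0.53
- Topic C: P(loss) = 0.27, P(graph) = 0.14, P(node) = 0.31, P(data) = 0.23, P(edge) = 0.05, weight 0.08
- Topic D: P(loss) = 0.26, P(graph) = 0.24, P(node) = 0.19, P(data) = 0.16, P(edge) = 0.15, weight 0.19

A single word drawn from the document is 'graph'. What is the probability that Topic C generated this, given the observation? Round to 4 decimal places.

Apply Bayes' rule: the posterior for each component is proportional to its prior times its likelihood at x.
Component likelihoods at x = 'graph':
  L_A = 0.05
  L_B = 0.15
  L_C = 0.14
  L_D = 0.24
Unnormalised posteriors:
  π_A·L_A = 0.20 × 0.05 = 0.01
  π_B·L_B = 0.53 × 0.15 = 0.0795
  π_C·L_C = 0.08 × 0.14 = 0.0112
  π_D·L_D = 0.19 × 0.24 = 0.0456
Marginal: 0.01 + 0.0795 + 0.0112 + 0.0456 = 0.1463
Responsibility of Topic C: 0.0112 / 0.1463 ≈ 0.0766

0.0766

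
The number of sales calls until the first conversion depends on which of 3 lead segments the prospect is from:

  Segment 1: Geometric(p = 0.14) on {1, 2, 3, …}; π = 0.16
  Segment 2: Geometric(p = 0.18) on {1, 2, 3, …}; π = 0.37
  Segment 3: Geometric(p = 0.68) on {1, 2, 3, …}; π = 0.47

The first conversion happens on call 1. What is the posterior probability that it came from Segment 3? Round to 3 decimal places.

Posterior ∝ prior × likelihood, so P(k | x) ∝ P(Z=k) f_k(x); normalise over all components.
Evaluate each component's likelihood at the observed value:
  f_1 = 0.14
  f_2 = 0.18
  f_3 = 0.68
Weight by the priors:
  P(Z=1)·f_1 = 0.16 × 0.14 = 0.0224
  P(Z=2)·f_2 = 0.37 × 0.18 = 0.0666
  P(Z=3)·f_3 = 0.47 × 0.68 = 0.3196
Marginal: 0.0224 + 0.0666 + 0.3196 = 0.4086
P(Segment 3 | x) ≈ 0.782

0.782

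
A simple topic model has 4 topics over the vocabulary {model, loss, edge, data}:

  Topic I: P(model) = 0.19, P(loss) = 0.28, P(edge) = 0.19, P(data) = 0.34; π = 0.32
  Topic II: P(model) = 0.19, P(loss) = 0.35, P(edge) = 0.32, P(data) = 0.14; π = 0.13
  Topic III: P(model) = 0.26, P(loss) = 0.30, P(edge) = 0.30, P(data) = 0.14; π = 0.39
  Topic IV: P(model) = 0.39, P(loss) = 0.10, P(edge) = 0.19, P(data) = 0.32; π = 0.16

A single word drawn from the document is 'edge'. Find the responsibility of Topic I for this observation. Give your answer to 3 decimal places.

Posterior ∝ prior × likelihood, so P(k | x) ∝ π_k f_k(x); normalise over all components.
Component likelihoods at x = 'edge':
  L_I = 0.19
  L_II = 0.32
  L_III = 0.3
  L_IV = 0.19
Prior × likelihood for each component:
  π_I·L_I = 0.32 × 0.19 = 0.0608
  π_II·L_II = 0.13 × 0.32 = 0.0416
  π_III·L_III = 0.39 × 0.3 = 0.117
  π_IV·L_IV = 0.16 × 0.19 = 0.0304
Sum: 0.0608 + 0.0416 + 0.117 + 0.0304 = 0.2498
So the posterior for Topic I is 0.0608 / 0.2498 ≈ 0.243.

0.243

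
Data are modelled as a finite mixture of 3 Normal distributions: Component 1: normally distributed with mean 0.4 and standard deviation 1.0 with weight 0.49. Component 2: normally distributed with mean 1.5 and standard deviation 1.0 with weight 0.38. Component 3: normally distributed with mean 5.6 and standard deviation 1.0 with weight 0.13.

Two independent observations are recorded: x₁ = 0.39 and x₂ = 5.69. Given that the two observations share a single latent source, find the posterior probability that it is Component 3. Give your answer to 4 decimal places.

0.0051

P(component k | x) = w_k·f_k(x) / marginal(x), where marginal(x) = Σ_j w_j·f_j(x).
Since both observations come from the same component, the likelihood for component k is f_k(x₁)·f_k(x₂).
  p_1 = [(1/(1.0·√(2π)))·exp(−(0.39−0.4)²/(2·1.0²)) = 0.398942·exp(-0.00005) = 0.398922] × [3.3438e-07] = 1.33392e-07
  p_2 = [(1/(1.0·√(2π)))·exp(−(0.39−1.5)²/(2·1.0²)) = 0.398942·exp(-0.61605) = 0.215458] × [6.14683e-05] = 1.32439e-05
  p_3 = [(1/(1.0·√(2π)))·exp(−(0.39−5.6)²/(2·1.0²)) = 0.398942·exp(-13.57205) = 5.08913e-07] × [0.39733] = 2.02206e-07
Weight by the priors:
  w_1·p_1 = 0.49 × 1.33392e-07 = 6.53619e-08
  w_2·p_2 = 0.38 × 1.32439e-05 = 5.03266e-06
  w_3·p_3 = 0.13 × 2.02206e-07 = 2.62868e-08
Normaliser: 6.53619e-08 + 5.03266e-06 + 2.62868e-08 = 5.12431e-06
Responsibility of Component 3: 2.62868e-08 / 5.12431e-06 ≈ 0.0051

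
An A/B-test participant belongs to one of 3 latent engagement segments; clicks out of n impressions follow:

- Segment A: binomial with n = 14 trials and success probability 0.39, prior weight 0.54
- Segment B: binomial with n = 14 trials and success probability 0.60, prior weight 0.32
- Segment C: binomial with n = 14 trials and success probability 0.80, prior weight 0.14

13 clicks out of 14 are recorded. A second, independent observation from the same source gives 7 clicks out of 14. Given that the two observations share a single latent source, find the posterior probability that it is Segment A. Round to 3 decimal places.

0.006

The responsibility of component k is P(Z=k) f_k(x) divided by Σ_j P(Z=j) f_j(x).
Since both observations come from the same component, the likelihood for component k is f_k(x₁)·f_k(x₂).
  f_A = [C(14,13)·0.39^13·0.61^1 = 14·4.82881e-06·0.61 = 4.1238e-05] × [0.148016] = 6.10388e-06
  f_B = [C(14,13)·0.60^13·0.40^1 = 14·0.00130607·0.4 = 0.00731399] × [0.157408] = 0.00115128
  f_C = [C(14,13)·0.80^13·0.20^1 = 14·0.0549756·0.2 = 0.153932] × [0.0092127] = 0.00141813
Multiply by the mixture weights:
  P(Z=A)·f_A = 0.54 × 6.10388e-06 = 3.2961e-06
  P(Z=B)·f_B = 0.32 × 0.00115128 = 0.000368409
  P(Z=C)·f_C = 0.14 × 0.00141813 = 0.000198538
Marginal: 3.2961e-06 + 0.000368409 + 0.000198538 = 0.000570243
So the posterior for Segment A is 3.2961e-06 / 0.000570243 ≈ 0.006.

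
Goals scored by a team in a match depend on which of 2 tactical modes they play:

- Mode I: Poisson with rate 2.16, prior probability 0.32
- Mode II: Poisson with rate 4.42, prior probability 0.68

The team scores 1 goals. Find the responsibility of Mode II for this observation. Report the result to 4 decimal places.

P(component k | x) = π_k·f_k(x) / marginal(x), where marginal(x) = Σ_j π_j·f_j(x).
Poisson probabilities:
  p_I = e^(−2.16)·2.16^1/1! = 0.249102
  p_II = e^(−4.42)·4.42^1/1! = 0.0531913
Unnormalised posteriors:
  π_I·p_I = 0.32 × 0.249102 = 0.0797127
  π_II·p_II = 0.68 × 0.0531913 = 0.0361701
Evidence: 0.0797127 + 0.0361701 = 0.115883
P(Mode II | the observation) = 0.0361701 / 0.115883 ≈ 0.3121

0.3121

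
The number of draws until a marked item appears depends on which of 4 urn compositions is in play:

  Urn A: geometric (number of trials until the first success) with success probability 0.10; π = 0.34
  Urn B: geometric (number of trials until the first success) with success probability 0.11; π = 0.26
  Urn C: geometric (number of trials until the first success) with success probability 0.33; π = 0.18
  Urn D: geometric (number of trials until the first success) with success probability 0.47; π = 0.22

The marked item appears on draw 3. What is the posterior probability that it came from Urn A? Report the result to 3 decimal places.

P(component k | x) = w_k·f_k(x) / marginal(x), where marginal(x) = Σ_j w_j·f_j(x).
Evaluate each component's likelihood at the observed value:
  f_A = 0.10·(1−0.10)^2 = 0.10·0.81 = 0.081
  f_B = 0.11·(1−0.11)^2 = 0.11·0.7921 = 0.087131
  f_C = 0.33·(1−0.33)^2 = 0.33·0.4489 = 0.148137
  f_D = 0.47·(1−0.47)^2 = 0.47·0.2809 = 0.132023
Multiply by the mixture weights:
  w_A·f_A = 0.34 × 0.081 = 0.02754
  w_B·f_B = 0.26 × 0.087131 = 0.0226541
  w_C·f_C = 0.18 × 0.148137 = 0.0266647
  w_D·f_D = 0.22 × 0.132023 = 0.0290451
Marginal: 0.02754 + 0.0226541 + 0.0266647 + 0.0290451 = 0.105904
P(Urn A | 3) = 0.02754 / 0.105904 ≈ 0.260

0.260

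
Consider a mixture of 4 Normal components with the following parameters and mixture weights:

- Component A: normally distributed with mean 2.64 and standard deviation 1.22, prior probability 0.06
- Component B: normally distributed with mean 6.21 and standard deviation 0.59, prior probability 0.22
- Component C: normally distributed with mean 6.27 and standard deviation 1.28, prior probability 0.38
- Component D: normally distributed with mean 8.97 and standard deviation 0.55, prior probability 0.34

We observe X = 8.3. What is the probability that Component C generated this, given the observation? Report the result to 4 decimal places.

0.2224

The responsibility of component k is P(Z=k) f_k(x) divided by Σ_j P(Z=j) f_j(x).
Normal densities:
  f_A = 6.93072e-06
  f_B = 0.00127411
  f_C = 0.08862
  f_D = 0.345389
Unnormalised posteriors:
  P(Z=A)·f_A = 0.06 × 6.93072e-06 = 4.15843e-07
  P(Z=B)·f_B = 0.22 × 0.00127411 = 0.000280304
  P(Z=C)·f_C = 0.38 × 0.08862 = 0.0336756
  P(Z=D)·f_D = 0.34 × 0.345389 = 0.117432
Denominator: 4.15843e-07 + 0.000280304 + 0.0336756 + 0.117432 = 0.151388
So the posterior for Component C is 0.0336756 / 0.151388 ≈ 0.2224.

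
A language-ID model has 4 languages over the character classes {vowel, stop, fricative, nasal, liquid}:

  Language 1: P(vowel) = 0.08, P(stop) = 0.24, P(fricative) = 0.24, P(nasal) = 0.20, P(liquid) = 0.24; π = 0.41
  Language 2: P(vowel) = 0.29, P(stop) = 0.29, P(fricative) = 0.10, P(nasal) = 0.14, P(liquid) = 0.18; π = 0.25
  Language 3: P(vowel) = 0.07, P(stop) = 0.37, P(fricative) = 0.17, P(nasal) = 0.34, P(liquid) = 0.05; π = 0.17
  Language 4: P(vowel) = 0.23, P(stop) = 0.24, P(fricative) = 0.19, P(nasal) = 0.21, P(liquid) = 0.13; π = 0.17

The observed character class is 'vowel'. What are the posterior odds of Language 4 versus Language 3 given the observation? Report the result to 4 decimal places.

3.2857

Since P(k|x) ∝ π_k f_k(x), the posterior odds are π_i f_i(x) / (π_j f_j(x)).
Categorical probabilities:
  p_1 = 0.08
  p_2 = 0.29
  p_3 = 0.07
  p_4 = 0.23
Odds = (0.17/0.17) × (0.23/0.07) = 1 × 3.28571 ≈ 3.2857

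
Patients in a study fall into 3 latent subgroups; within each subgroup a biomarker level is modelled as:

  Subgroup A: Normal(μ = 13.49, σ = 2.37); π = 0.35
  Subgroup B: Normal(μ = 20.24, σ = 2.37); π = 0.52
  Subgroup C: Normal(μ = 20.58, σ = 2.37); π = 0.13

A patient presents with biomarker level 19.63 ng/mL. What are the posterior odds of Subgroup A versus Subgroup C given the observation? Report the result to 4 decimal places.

Since P(k|x) ∝ π_k f_k(x), the posterior odds are π_i f_i(x) / (π_j f_j(x)).
Evaluate each component's likelihood at the observed value:
  L_A = (1/(2.37·√(2π)))·exp(−(19.63−13.49)²/(2·2.37²)) = 0.168330·exp(-3.35591) = 0.00587096
  L_B = (1/(2.37·√(2π)))·exp(−(19.63−20.24)²/(2·2.37²)) = 0.168330·exp(-0.03312) = 0.162846
  L_C = (1/(2.37·√(2π)))·exp(−(19.63−20.58)²/(2·2.37²)) = 0.168330·exp(-0.08034) = 0.155336
Odds = (0.35/0.13) × (0.00587096/0.155336) = 2.69231 × 0.0377953 ≈ 0.1018

0.1018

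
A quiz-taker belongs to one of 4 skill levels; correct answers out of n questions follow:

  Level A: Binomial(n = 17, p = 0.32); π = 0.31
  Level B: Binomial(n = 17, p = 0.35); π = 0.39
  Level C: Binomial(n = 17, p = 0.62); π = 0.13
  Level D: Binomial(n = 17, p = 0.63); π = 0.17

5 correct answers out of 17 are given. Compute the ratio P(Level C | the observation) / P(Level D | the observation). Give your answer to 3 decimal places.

Since P(k|x) ∝ w_k f_k(x), the posterior odds are w_i f_i(x) / (w_j f_j(x)).
Evaluate each component's likelihood at the observed value:
  L_A = 0.202958
  L_B = 0.184863
  L_C = 0.00513939
  L_D = 0.00404272
Posterior odds = (w_C·L_C) / (w_D·L_D) = (0.13·0.00513939) / (0.17·0.00404272) = 0.000668121 / 0.000687263 ≈ 0.972

0.972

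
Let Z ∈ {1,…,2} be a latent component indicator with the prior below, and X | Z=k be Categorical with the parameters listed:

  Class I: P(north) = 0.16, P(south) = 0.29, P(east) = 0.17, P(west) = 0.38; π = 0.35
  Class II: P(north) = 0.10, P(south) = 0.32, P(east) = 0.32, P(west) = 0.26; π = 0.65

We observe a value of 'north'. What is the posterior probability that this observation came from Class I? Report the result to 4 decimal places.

0.4628

Posterior ∝ prior × likelihood, so P(k | x) ∝ P(Z=k) f_k(x); normalise over all components.
Component likelihoods at x = 'north':
  f_I = P(north | comp) = 0.16
  f_II = P(north | comp) = 0.10
Unnormalised posteriors:
  P(Z=I)·f_I = 0.35 × 0.16 = 0.056
  P(Z=II)·f_II = 0.65 × 0.1 = 0.065
Denominator: 0.056 + 0.065 = 0.121
P(Class I | data) ≈ 0.4628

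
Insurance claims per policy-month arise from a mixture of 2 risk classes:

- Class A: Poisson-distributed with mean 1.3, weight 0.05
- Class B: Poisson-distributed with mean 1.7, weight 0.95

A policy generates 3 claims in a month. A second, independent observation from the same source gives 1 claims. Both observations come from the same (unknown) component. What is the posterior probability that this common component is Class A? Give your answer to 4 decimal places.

Posterior ∝ prior × likelihood, so P(k | x) ∝ w_k f_k(x); normalise over all components.
Since both observations come from the same component, the likelihood for component k is f_k(x₁)·f_k(x₂).
  L_A = [e^(−1.3)·1.3^3/3! = 0.0997921] × [0.354291] = 0.0353555
  L_B = [e^(−1.7)·1.7^3/3! = 0.149587] × [0.310562] = 0.0464561
Prior × likelihood for each component:
  w_A·L_A = 0.05 × 0.0353555 = 0.00176777
  w_B·L_B = 0.95 × 0.0464561 = 0.0441333
Evidence: 0.00176777 + 0.0441333 = 0.0459011
P(Class A | x₁, x₂) = 0.00176777 / 0.0459011 ≈ 0.0385

0.0385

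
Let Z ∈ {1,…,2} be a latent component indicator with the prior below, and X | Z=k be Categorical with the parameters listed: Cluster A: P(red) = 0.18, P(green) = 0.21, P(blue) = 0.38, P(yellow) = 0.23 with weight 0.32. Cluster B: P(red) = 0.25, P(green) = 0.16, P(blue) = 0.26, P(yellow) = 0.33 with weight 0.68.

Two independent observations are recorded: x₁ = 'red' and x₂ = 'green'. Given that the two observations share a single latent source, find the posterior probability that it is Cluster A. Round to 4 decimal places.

P(component k | x) = w_k·f_k(x) / marginal(x), where marginal(x) = Σ_j w_j·f_j(x).
Since both observations come from the same component, the likelihood for component k is f_k(x₁)·f_k(x₂).
  L_A = [P(red | comp) = 0.18] × [0.21] = 0.0378
  L_B = [P(red | comp) = 0.25] × [0.16] = 0.04
Unnormalised posteriors:
  w_A·L_A = 0.32 × 0.0378 = 0.012096
  w_B·L_B = 0.68 × 0.04 = 0.0272
Sum: 0.012096 + 0.0272 = 0.039296
P(Cluster A | x) ≈ 0.3078

0.3078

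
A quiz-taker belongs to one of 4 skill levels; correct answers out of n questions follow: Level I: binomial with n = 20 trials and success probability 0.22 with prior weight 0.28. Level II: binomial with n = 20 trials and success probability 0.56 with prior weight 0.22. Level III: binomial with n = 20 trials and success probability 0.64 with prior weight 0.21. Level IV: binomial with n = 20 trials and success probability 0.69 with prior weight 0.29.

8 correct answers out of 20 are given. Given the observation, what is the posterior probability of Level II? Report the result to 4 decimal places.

P(component k | x) = w_k·f_k(x) / marginal(x), where marginal(x) = Σ_j w_j·f_j(x).
Evaluate each component's likelihood at the observed value:
  f_I = 0.0350577
  f_II = 0.064151
  f_III = 0.0168011
  f_IV = 0.005098
Unnormalised posteriors:
  w_I·f_I = 0.28 × 0.0350577 = 0.00981616
  w_II·f_II = 0.22 × 0.064151 = 0.0141132
  w_III·f_III = 0.21 × 0.0168011 = 0.00352822
  w_IV·f_IV = 0.29 × 0.005098 = 0.00147842
Normaliser: 0.00981616 + 0.0141132 + 0.00352822 + 0.00147842 = 0.028936
Responsibility of Level II: 0.0141132 / 0.028936 ≈ 0.4877

0.4877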